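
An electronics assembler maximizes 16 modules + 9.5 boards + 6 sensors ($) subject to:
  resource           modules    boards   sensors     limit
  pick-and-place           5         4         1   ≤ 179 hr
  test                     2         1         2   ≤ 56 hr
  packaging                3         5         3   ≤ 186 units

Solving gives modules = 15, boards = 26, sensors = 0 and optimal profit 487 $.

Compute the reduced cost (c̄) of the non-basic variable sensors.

-6

Check each constraint at x*: pick-and-place 179/179 (tight); test 56/56 (tight); packaging 175/186 (slack 11).
By complementary slackness, y = 0 for the non-binding constraint.
From A_Bᵀ y = c: 5·y_pick-and-place + 2·y_test = 16; 4·y_pick-and-place + 1·y_test = 9.5.
This yields shadow prices y_pick-and-place = 1, y_test = 5.5.
Reduced cost of sensors: c₃ − yᵀa₃ = 6 − (1·1 + 5.5·2) = 6 − 12 = -6.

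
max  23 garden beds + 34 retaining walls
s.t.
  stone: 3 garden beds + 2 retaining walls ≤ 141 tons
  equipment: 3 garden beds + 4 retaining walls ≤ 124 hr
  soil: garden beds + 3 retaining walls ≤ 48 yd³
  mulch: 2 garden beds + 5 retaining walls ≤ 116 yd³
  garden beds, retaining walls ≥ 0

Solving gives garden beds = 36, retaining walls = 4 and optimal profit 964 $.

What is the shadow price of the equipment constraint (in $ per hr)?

7

Check each constraint at x*: stone 116/141 (slack 25); equipment 124/124 (tight); soil 48/48 (tight); mulch 92/116 (slack 24).
Since stone, mulch are not tight, their duals are 0.
Dual feasibility on the basic columns requires 3·y_equipment + 1·y_soil = 23, 4·y_equipment + 3·y_soil = 34.
→ y_equipment = 7 and y_soil = 2.
Shadow price of equipment = 7.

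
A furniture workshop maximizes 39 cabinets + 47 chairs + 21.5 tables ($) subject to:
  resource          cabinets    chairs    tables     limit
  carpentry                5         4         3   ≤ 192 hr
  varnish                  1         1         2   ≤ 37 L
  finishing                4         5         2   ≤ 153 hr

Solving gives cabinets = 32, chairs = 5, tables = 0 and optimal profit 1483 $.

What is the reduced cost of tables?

Binding: varnish and finishing. Non-binding: carpentry (12 unused).
Since carpentry is not tight, its dual is 0.
From A_Bᵀ y = c: 1·y_varnish + 4·y_finishing = 39; 1·y_varnish + 5·y_finishing = 47.
This yields shadow prices y_varnish = 7, y_finishing = 8.
Reduced cost of tables: c₃ − yᵀa₃ = 21.5 − (7·2 + 8·2) = 21.5 − 30 = -8.5.

-8.5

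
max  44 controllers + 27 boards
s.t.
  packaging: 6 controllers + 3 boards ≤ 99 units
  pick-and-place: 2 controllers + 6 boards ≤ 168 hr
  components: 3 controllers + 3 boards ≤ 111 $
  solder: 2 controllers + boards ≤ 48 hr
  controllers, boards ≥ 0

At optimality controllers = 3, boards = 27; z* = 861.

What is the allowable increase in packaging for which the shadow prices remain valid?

Binding constraints: packaging, pick-and-place. The basis is B = [[6,3],[2,6]] with det 30.
Per unit increase in packaging, x* moves by d = (0.2, -0.0667).
The basis stays optimal until solder becomes binding; allowable increase = 45 units.

45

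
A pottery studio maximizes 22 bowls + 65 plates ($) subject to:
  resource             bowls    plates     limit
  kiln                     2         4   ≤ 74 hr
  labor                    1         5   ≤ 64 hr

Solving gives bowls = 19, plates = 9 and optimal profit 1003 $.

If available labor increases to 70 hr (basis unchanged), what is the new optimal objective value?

Check each constraint at x*: kiln 74/74 (tight); labor 64/64 (tight).
Dual feasibility on the basic columns requires 2·y_kiln + 1·y_labor = 22, 4·y_kiln + 5·y_labor = 65.
This yields shadow prices y_kiln = 7.5, y_labor = 7.
Δz = y_labor·Δb = 7 × (6) = 42, so new z* = 1003 + 42 = 1045.

1045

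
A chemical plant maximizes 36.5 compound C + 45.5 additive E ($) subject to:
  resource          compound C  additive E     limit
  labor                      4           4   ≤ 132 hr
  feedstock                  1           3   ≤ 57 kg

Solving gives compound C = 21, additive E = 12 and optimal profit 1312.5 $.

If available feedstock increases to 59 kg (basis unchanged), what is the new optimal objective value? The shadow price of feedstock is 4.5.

1321.5

Δb = 2, so new z* = 1312.5 + (4.5)·(2) = 1312.5 + 9 = 1321.5.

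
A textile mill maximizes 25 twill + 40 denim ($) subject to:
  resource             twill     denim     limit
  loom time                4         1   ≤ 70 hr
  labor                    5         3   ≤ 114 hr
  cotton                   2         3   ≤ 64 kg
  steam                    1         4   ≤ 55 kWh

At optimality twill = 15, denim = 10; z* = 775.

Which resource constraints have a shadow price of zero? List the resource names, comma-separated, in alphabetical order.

loom time: 70/70 (binding)
labor: 105/114 (slack 9)
cotton: 60/64 (slack 4)
steam: 55/55 (binding)
By complementary slackness, a constraint with positive slack has shadow price 0 → cotton, labor.

cotton, labor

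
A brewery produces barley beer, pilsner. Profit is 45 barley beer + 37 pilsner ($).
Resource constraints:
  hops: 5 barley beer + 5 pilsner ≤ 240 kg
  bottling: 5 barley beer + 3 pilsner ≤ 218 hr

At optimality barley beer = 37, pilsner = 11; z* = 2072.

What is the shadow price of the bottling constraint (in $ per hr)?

Check each constraint at x*: hops 240/240 (tight); bottling 218/218 (tight).
The binding rows give the dual system: 5·y_hops + 5·y_bottling = 45 and 5·y_hops + 3·y_bottling = 37.
Solving: y_hops = 5, y_bottling = 4.
Shadow price of bottling = 4.

4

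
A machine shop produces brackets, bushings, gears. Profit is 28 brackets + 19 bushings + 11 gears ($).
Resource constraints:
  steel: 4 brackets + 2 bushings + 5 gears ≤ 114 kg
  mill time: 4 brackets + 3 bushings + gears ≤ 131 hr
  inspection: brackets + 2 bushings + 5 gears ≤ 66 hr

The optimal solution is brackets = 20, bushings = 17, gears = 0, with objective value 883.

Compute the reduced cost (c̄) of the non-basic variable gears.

At the optimum: steel uses 114 of 114 (binding); mill time uses 131 of 131 (binding); inspection uses 54 of 66 (slack = 12).
By complementary slackness, y = 0 for the non-binding constraint.
From A_Bᵀ y = c: 4·y_steel + 4·y_mill time = 28; 2·y_steel + 3·y_mill time = 19.
→ y_steel = 2 and y_mill time = 5.
Reduced cost of gears: c₃ − yᵀa₃ = 11 − (2·5 + 5·1) = 11 − 15 = -4.

-4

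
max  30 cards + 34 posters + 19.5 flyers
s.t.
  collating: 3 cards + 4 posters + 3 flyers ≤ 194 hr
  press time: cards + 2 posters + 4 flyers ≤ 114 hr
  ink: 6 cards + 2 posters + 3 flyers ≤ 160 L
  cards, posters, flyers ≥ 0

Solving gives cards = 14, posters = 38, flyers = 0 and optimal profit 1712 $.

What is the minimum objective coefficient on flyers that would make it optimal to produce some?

Check each constraint at x*: collating 194/194 (tight); press time 90/114 (slack 24); ink 160/160 (tight).
Since press time is not tight, its dual is 0.
From A_Bᵀ y = c: 3·y_collating + 6·y_ink = 30; 4·y_collating + 2·y_ink = 34.
→ y_collating = 8 and y_ink = 1.
flyers enters the basis when its profit ≥ yᵀa₃ = 8·3 + 1·3 = 27.

27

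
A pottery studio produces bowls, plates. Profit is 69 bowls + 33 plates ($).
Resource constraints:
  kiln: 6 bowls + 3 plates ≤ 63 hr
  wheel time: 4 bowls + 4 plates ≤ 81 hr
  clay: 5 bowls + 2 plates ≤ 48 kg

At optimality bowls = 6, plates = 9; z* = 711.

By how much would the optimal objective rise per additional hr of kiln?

9

At the optimum: kiln uses 63 of 63 (binding); wheel time uses 60 of 81 (slack = 21); clay uses 48 of 48 (binding).
By complementary slackness, y = 0 for the non-binding constraint.
The binding rows give the dual system: 6·y_kiln + 5·y_clay = 69 and 3·y_kiln + 2·y_clay = 33.
Solving: y_kiln = 9, y_clay = 3.
Shadow price of kiln = 9.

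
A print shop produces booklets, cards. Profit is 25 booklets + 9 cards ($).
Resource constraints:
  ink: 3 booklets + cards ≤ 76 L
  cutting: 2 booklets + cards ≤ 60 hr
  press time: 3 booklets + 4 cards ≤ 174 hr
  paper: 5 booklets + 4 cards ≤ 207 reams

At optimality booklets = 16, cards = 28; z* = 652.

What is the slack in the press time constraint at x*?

press time used = 3·16 + 4·28 = 160; slack = 174 − 160 = 14.

14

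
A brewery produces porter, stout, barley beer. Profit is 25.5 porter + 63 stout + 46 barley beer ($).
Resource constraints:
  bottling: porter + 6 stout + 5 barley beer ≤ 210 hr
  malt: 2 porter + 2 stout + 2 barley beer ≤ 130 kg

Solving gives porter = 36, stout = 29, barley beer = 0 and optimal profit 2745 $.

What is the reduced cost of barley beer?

At the optimum: bottling uses 210 of 210 (binding); malt uses 130 of 130 (binding).
Dual feasibility on the basic columns requires 1·y_bottling + 2·y_malt = 25.5, 6·y_bottling + 2·y_malt = 63.
→ y_bottling = 7.5 and y_malt = 9.
Reduced cost of barley beer: c₃ − yᵀa₃ = 46 − (7.5·5 + 9·2) = 46 − 55.5 = -9.5.

-9.5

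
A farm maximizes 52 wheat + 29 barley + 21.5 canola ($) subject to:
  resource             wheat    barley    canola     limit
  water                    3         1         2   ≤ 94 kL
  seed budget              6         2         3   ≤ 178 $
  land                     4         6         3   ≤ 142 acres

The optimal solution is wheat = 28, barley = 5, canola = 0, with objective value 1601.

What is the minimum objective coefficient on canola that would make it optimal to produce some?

28.5

Binding: seed budget and land. Non-binding: water (5 unused).
Slack constraints have shadow price 0 (complementary slackness).
Dual feasibility on the basic columns requires 6·y_seed budget + 4·y_land = 52, 2·y_seed budget + 6·y_land = 29.
→ y_seed budget = 7 and y_land = 2.5.
canola enters the basis when its profit ≥ yᵀa₃ = 7·3 + 2.5·3 = 28.5.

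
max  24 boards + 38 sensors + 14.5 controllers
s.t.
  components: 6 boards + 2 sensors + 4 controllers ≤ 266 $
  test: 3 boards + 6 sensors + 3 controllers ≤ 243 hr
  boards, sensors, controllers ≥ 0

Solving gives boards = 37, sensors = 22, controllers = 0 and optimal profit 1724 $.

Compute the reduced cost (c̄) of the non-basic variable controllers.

At the optimum: components uses 266 of 266 (binding); test uses 243 of 243 (binding).
From A_Bᵀ y = c: 6·y_components + 3·y_test = 24; 2·y_components + 6·y_test = 38.
This yields shadow prices y_components = 1, y_test = 6.
Reduced cost of controllers: c₃ − yᵀa₃ = 14.5 − (1·4 + 6·3) = 14.5 − 22 = -7.5.

-7.5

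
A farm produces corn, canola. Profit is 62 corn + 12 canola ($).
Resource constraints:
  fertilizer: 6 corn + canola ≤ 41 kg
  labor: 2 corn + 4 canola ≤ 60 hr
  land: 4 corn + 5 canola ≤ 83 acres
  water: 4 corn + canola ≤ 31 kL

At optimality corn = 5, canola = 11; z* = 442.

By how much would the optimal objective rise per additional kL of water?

5

Binding: fertilizer and water. Non-binding: labor (6 unused), land (8 unused).
Slack constraints have shadow price 0 (complementary slackness).
From A_Bᵀ y = c: 6·y_fertilizer + 4·y_water = 62; 1·y_fertilizer + 1·y_water = 12.
This yields shadow prices y_fertilizer = 7, y_water = 5.
Shadow price of water = 5.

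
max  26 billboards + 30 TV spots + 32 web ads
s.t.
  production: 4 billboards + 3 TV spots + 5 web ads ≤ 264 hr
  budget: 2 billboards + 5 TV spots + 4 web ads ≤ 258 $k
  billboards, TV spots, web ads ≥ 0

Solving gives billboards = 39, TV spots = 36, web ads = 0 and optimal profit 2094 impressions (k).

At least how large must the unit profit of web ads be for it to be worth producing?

Both production and budget are binding at x*.
From A_Bᵀ y = c: 4·y_production + 2·y_budget = 26; 3·y_production + 5·y_budget = 30.
→ y_production = 5 and y_budget = 3.
web ads enters the basis when its profit ≥ yᵀa₃ = 5·5 + 3·4 = 37.

37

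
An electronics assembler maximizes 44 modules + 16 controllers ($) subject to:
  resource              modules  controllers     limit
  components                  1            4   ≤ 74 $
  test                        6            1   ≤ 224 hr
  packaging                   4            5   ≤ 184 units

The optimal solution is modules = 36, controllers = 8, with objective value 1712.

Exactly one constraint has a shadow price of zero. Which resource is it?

components

components: 68/74 (slack 6)
test: 224/224 (binding)
packaging: 184/184 (binding)
By complementary slackness, a constraint with positive slack has shadow price 0 → components.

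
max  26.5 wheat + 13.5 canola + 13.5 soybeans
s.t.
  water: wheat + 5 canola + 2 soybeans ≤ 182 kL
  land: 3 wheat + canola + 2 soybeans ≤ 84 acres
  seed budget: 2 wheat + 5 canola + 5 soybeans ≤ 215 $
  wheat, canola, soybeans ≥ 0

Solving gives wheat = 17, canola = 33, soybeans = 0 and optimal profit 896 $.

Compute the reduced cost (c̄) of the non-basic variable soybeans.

At the optimum: water uses 182 of 182 (binding); land uses 84 of 84 (binding); seed budget uses 199 of 215 (slack = 16).
Since seed budget is not tight, its dual is 0.
The binding rows give the dual system: 1·y_water + 3·y_land = 26.5 and 5·y_water + 1·y_land = 13.5.
This yields shadow prices y_water = 1, y_land = 8.5.
Reduced cost of soybeans: c₃ − yᵀa₃ = 13.5 − (1·2 + 8.5·2) = 13.5 − 19 = -5.5.

-5.5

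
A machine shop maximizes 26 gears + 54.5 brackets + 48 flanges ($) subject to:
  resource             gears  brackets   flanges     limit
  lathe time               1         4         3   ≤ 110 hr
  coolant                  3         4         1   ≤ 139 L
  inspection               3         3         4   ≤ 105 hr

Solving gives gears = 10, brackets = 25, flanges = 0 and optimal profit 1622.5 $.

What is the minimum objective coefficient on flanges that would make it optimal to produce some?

Binding: lathe time and inspection. Non-binding: coolant (9 unused).
Since coolant is not tight, its dual is 0.
The binding rows give the dual system: 1·y_lathe time + 3·y_inspection = 26 and 4·y_lathe time + 3·y_inspection = 54.5.
Solving: y_lathe time = 9.5, y_inspection = 5.5.
flanges enters the basis when its profit ≥ yᵀa₃ = 9.5·3 + 5.5·4 = 50.5.

50.5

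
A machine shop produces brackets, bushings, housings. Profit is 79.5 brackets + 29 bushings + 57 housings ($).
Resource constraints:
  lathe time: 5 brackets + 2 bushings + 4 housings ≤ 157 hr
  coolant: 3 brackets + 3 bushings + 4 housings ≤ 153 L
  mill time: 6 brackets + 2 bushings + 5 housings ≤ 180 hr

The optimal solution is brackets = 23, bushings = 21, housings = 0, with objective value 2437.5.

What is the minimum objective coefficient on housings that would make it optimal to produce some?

65

Check each constraint at x*: lathe time 157/157 (tight); coolant 132/153 (slack 21); mill time 180/180 (tight).
Slack constraints have shadow price 0 (complementary slackness).
Dual feasibility on the basic columns requires 5·y_lathe time + 6·y_mill time = 79.5, 2·y_lathe time + 2·y_mill time = 29.
Solving: y_lathe time = 7.5, y_mill time = 7.
housings enters the basis when its profit ≥ yᵀa₃ = 7.5·4 + 7·5 = 65.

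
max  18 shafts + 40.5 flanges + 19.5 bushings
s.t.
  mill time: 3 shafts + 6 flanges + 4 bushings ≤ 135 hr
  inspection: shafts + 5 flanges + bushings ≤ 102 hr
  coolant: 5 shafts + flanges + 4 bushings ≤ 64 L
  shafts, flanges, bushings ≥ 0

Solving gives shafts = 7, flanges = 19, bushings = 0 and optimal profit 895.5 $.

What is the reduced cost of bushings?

-4

At the optimum: mill time uses 135 of 135 (binding); inspection uses 102 of 102 (binding); coolant uses 54 of 64 (slack = 10).
Since coolant is not tight, its dual is 0.
The binding rows give the dual system: 3·y_mill time + 1·y_inspection = 18 and 6·y_mill time + 5·y_inspection = 40.5.
This yields shadow prices y_mill time = 5.5, y_inspection = 1.5.
Reduced cost of bushings: c₃ − yᵀa₃ = 19.5 − (5.5·4 + 1.5·1) = 19.5 − 23.5 = -4.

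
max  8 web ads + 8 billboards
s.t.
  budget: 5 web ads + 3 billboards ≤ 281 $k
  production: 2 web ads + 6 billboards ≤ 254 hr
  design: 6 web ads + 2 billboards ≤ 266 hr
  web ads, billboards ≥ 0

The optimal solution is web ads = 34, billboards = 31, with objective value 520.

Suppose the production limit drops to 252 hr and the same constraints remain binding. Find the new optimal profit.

Binding: production and design. Non-binding: budget (18 unused).
Since budget is not tight, its dual is 0.
The binding rows give the dual system: 2·y_production + 6·y_design = 8 and 6·y_production + 2·y_design = 8.
This yields shadow prices y_production = 1, y_design = 1.
Δz = y_production·Δb = 1 × (-2) = -2, so new z* = 520 − 2 = 518.

518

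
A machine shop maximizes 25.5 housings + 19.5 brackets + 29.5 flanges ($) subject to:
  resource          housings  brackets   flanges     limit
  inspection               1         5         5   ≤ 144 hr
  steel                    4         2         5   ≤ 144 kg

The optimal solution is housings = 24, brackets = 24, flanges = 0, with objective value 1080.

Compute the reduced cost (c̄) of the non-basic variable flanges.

-8

Both inspection and steel are binding at x*.
Dual feasibility on the basic columns requires 1·y_inspection + 4·y_steel = 25.5, 5·y_inspection + 2·y_steel = 19.5.
Solving: y_inspection = 1.5, y_steel = 6.
Reduced cost of flanges: c₃ − yᵀa₃ = 29.5 − (1.5·5 + 6·5) = 29.5 − 37.5 = -8.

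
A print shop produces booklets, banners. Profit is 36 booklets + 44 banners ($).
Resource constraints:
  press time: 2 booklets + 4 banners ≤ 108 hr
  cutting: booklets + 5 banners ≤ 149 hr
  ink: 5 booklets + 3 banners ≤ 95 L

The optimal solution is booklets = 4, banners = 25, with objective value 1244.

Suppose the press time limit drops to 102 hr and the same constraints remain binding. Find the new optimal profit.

1196

At the optimum: press time uses 108 of 108 (binding); cutting uses 129 of 149 (slack = 20); ink uses 95 of 95 (binding).
By complementary slackness, y = 0 for the non-binding constraint.
Dual feasibility on the basic columns requires 2·y_press time + 5·y_ink = 36, 4·y_press time + 3·y_ink = 44.
Solving: y_press time = 8, y_ink = 4.
Δz = y_press time·Δb = 8 × (-6) = -48, so new z* = 1244 − 48 = 1196.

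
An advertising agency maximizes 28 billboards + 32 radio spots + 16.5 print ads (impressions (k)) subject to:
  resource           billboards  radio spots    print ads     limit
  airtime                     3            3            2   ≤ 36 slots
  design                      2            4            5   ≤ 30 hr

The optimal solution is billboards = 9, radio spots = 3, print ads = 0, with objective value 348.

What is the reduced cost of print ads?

-9.5

At the optimum: airtime uses 36 of 36 (binding); design uses 30 of 30 (binding).
Dual feasibility on the basic columns requires 3·y_airtime + 2·y_design = 28, 3·y_airtime + 4·y_design = 32.
Solving: y_airtime = 8, y_design = 2.
Reduced cost of print ads: c₃ − yᵀa₃ = 16.5 − (8·2 + 2·5) = 16.5 − 26 = -9.5.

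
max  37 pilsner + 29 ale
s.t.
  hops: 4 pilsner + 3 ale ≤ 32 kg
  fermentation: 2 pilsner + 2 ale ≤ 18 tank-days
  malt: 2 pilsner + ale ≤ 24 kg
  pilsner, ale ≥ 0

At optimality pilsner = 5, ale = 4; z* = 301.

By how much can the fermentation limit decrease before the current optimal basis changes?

Binding constraints: hops, fermentation. The basis is B = [[4,3],[2,2]] with det 2.
Per unit decrease in fermentation, x* moves by d = (1.5, -2).
The basis stays optimal until ale reaches 0; allowable decrease = 2 tank-days.

2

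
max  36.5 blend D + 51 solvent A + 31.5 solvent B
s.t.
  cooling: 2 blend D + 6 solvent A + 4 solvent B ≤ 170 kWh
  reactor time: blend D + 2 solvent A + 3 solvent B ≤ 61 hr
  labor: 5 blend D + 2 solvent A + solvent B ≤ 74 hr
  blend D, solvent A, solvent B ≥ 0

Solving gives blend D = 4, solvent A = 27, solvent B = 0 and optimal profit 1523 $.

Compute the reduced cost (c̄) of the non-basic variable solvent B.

-1

Binding: cooling and labor. Non-binding: reactor time (3 unused).
By complementary slackness, y = 0 for the non-binding constraint.
The binding rows give the dual system: 2·y_cooling + 5·y_labor = 36.5 and 6·y_cooling + 2·y_labor = 51.
→ y_cooling = 7 and y_labor = 4.5.
Reduced cost of solvent B: c₃ − yᵀa₃ = 31.5 − (7·4 + 4.5·1) = 31.5 − 32.5 = -1.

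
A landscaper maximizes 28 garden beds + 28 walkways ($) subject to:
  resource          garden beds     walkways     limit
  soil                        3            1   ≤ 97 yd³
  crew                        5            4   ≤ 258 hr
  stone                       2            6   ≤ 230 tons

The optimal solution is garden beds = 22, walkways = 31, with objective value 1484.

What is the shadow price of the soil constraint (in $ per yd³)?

At the optimum: soil uses 97 of 97 (binding); crew uses 234 of 258 (slack = 24); stone uses 230 of 230 (binding).
Since crew is not tight, its dual is 0.
The binding rows give the dual system: 3·y_soil + 2·y_stone = 28 and 1·y_soil + 6·y_stone = 28.
→ y_soil = 7 and y_stone = 3.5.
Shadow price of soil = 7.

7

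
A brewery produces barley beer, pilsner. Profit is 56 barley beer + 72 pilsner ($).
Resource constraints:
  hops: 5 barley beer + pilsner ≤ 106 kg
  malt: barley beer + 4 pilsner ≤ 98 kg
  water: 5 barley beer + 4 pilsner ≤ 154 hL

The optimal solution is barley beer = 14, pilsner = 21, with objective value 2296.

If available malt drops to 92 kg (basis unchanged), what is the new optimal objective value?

2245

Binding: malt and water. Non-binding: hops (15 unused).
Since hops is not tight, its dual is 0.
From A_Bᵀ y = c: 1·y_malt + 5·y_water = 56; 4·y_malt + 4·y_water = 72.
Solving: y_malt = 8.5, y_water = 9.5.
Δz = y_malt·Δb = 8.5 × (-6) = -51, so new z* = 2296 − 51 = 2245.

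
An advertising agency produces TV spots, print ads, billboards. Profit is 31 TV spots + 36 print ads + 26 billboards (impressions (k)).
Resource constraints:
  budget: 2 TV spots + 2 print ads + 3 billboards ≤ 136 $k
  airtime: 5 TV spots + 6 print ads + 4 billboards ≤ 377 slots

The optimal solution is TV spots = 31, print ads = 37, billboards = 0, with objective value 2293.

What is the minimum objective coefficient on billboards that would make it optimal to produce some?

29

Check each constraint at x*: budget 136/136 (tight); airtime 377/377 (tight).
Dual feasibility on the basic columns requires 2·y_budget + 5·y_airtime = 31, 2·y_budget + 6·y_airtime = 36.
→ y_budget = 3 and y_airtime = 5.
billboards enters the basis when its profit ≥ yᵀa₃ = 3·3 + 5·4 = 29.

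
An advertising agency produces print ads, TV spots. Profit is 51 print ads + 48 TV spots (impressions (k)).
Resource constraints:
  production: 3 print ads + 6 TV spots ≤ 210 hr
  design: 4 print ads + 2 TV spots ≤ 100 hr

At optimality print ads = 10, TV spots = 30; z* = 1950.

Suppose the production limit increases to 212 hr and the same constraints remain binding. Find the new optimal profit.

Check each constraint at x*: production 210/210 (tight); design 100/100 (tight).
From A_Bᵀ y = c: 3·y_production + 4·y_design = 51; 6·y_production + 2·y_design = 48.
Solving: y_production = 5, y_design = 9.
Δz = y_production·Δb = 5 × (2) = 10, so new z* = 1950 + 10 = 1960.

1960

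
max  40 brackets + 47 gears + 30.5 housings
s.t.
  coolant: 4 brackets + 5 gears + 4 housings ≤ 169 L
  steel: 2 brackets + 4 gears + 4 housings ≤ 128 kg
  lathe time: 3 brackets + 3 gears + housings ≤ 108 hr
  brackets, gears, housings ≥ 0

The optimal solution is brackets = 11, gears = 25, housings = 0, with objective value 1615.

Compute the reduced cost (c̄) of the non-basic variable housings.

-1.5

At the optimum: coolant uses 169 of 169 (binding); steel uses 122 of 128 (slack = 6); lathe time uses 108 of 108 (binding).
Since steel is not tight, its dual is 0.
From A_Bᵀ y = c: 4·y_coolant + 3·y_lathe time = 40; 5·y_coolant + 3·y_lathe time = 47.
→ y_coolant = 7 and y_lathe time = 4.
Reduced cost of housings: c₃ − yᵀa₃ = 30.5 − (7·4 + 4·1) = 30.5 − 32 = -1.5.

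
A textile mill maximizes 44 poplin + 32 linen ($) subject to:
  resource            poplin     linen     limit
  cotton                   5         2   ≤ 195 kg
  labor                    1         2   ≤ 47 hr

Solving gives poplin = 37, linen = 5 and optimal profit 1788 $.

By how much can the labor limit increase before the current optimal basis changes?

Binding constraints: cotton, labor. The basis is B = [[5,2],[1,2]] with det 8.
Per unit increase in labor, x* moves by d = (-0.25, 0.625).
The basis stays optimal until poplin reaches 0; allowable increase = 148 hr.

148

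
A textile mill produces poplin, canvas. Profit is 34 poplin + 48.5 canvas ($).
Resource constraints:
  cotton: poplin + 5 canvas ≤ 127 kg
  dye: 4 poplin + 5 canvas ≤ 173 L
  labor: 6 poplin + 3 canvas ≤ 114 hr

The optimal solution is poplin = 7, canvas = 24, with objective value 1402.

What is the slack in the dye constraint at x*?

dye used = 4·7 + 5·24 = 148; slack = 173 − 148 = 25.

25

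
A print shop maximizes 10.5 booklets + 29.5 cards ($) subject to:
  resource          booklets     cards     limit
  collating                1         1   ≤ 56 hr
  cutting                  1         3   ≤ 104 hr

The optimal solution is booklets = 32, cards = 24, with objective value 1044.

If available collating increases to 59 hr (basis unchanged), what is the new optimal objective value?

At the optimum: collating uses 56 of 56 (binding); cutting uses 104 of 104 (binding).
From A_Bᵀ y = c: 1·y_collating + 1·y_cutting = 10.5; 1·y_collating + 3·y_cutting = 29.5.
→ y_collating = 1 and y_cutting = 9.5.
Δz = y_collating·Δb = 1 × (3) = 3, so new z* = 1044 + 3 = 1047.

1047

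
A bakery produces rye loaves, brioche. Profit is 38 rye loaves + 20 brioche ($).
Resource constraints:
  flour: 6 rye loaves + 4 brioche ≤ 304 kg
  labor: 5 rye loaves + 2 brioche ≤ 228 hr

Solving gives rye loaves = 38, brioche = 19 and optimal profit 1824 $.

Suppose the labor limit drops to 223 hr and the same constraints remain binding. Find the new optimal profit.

Both flour and labor are binding at x*.
Dual feasibility on the basic columns requires 6·y_flour + 5·y_labor = 38, 4·y_flour + 2·y_labor = 20.
→ y_flour = 3 and y_labor = 4.
Δz = y_labor·Δb = 4 × (-5) = -20, so new z* = 1824 − 20 = 1804.

1804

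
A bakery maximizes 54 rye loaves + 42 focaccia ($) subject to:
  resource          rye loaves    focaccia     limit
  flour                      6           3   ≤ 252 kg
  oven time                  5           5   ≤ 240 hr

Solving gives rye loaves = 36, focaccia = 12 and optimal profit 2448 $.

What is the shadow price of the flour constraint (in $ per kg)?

Both flour and oven time are binding at x*.
Dual feasibility on the basic columns requires 6·y_flour + 5·y_oven time = 54, 3·y_flour + 5·y_oven time = 42.
This yields shadow prices y_flour = 4, y_oven time = 6.
Shadow price of flour = 4.

4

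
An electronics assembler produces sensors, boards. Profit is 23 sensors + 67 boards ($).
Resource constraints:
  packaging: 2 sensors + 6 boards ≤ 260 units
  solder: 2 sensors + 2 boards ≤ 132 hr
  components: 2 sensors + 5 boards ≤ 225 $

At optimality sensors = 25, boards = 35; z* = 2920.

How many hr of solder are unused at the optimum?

solder used = 2·25 + 2·35 = 120; slack = 132 − 120 = 12.

12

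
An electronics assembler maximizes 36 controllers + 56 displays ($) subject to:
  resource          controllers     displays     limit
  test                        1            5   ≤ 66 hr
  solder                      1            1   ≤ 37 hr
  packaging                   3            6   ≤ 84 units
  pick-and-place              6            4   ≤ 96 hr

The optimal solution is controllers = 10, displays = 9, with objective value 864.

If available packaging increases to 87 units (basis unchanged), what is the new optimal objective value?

888

Check each constraint at x*: test 55/66 (slack 11); solder 19/37 (slack 18); packaging 84/84 (tight); pick-and-place 96/96 (tight).
Slack constraints have shadow price 0 (complementary slackness).
From A_Bᵀ y = c: 3·y_packaging + 6·y_pick-and-place = 36; 6·y_packaging + 4·y_pick-and-place = 56.
This yields shadow prices y_packaging = 8, y_pick-and-place = 2.
Δz = y_packaging·Δb = 8 × (3) = 24, so new z* = 864 + 24 = 888.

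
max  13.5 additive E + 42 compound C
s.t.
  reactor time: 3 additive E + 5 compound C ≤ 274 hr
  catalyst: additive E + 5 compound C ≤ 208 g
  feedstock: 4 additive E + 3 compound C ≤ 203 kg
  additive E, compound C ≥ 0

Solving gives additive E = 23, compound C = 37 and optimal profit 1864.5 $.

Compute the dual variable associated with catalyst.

At the optimum: reactor time uses 254 of 274 (slack = 20); catalyst uses 208 of 208 (binding); feedstock uses 203 of 203 (binding).
Since reactor time is not tight, its dual is 0.
The binding rows give the dual system: 1·y_catalyst + 4·y_feedstock = 13.5 and 5·y_catalyst + 3·y_feedstock = 42.
Solving: y_catalyst = 7.5, y_feedstock = 1.5.
Shadow price of catalyst = 7.5.

7.5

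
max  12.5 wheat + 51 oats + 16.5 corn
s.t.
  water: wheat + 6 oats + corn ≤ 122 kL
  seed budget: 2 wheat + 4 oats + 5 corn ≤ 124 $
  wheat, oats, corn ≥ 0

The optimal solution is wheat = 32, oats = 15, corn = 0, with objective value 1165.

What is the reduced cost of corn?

-5

At the optimum: water uses 122 of 122 (binding); seed budget uses 124 of 124 (binding).
Dual feasibility on the basic columns requires 1·y_water + 2·y_seed budget = 12.5, 6·y_water + 4·y_seed budget = 51.
→ y_water = 6.5 and y_seed budget = 3.
Reduced cost of corn: c₃ − yᵀa₃ = 16.5 − (6.5·1 + 3·5) = 16.5 − 21.5 = -5.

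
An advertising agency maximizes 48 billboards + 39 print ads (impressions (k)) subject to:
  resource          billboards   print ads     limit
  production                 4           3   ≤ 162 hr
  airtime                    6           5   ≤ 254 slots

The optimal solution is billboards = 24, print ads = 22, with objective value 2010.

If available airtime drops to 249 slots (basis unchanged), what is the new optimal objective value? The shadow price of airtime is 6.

Δb = -5, so new z* = 2010 + (6)·(-5) = 2010 − 30 = 1980.

1980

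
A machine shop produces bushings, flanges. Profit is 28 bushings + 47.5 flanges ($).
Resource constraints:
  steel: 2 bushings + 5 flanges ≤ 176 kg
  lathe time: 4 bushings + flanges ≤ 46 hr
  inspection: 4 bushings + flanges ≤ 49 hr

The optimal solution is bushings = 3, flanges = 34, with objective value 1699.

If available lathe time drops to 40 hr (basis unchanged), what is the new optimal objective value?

At the optimum: steel uses 176 of 176 (binding); lathe time uses 46 of 46 (binding); inspection uses 46 of 49 (slack = 3).
Slack constraints have shadow price 0 (complementary slackness).
The binding rows give the dual system: 2·y_steel + 4·y_lathe time = 28 and 5·y_steel + 1·y_lathe time = 47.5.
This yields shadow prices y_steel = 9, y_lathe time = 2.5.
Δz = y_lathe time·Δb = 2.5 × (-6) = -15, so new z* = 1699 − 15 = 1684.

1684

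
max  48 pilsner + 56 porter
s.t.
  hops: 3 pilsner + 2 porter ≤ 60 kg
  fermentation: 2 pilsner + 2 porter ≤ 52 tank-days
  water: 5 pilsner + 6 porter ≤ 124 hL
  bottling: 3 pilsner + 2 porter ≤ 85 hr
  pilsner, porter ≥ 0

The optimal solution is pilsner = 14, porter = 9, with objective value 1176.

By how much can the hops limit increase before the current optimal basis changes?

Binding constraints: hops, water. The basis is B = [[3,2],[5,6]] with det 8.
Per unit increase in hops, x* moves by d = (0.75, -0.625).
The basis stays optimal until porter reaches 0; allowable increase = 14.4 kg.

14.4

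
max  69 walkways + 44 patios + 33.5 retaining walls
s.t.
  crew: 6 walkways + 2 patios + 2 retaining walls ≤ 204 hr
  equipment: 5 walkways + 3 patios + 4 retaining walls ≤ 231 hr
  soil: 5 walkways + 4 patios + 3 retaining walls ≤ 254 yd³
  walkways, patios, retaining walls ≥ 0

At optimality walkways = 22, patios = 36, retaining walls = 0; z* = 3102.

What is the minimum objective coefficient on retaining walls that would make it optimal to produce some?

35

Check each constraint at x*: crew 204/204 (tight); equipment 218/231 (slack 13); soil 254/254 (tight).
By complementary slackness, y = 0 for the non-binding constraint.
From A_Bᵀ y = c: 6·y_crew + 5·y_soil = 69; 2·y_crew + 4·y_soil = 44.
→ y_crew = 4 and y_soil = 9.
retaining walls enters the basis when its profit ≥ yᵀa₃ = 4·2 + 9·3 = 35.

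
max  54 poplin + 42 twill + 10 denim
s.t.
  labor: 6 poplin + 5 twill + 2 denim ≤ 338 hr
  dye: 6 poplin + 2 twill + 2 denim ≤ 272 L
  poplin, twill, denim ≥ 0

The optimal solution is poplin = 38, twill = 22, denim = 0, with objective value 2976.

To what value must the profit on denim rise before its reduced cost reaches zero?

18

Check each constraint at x*: labor 338/338 (tight); dye 272/272 (tight).
The binding rows give the dual system: 6·y_labor + 6·y_dye = 54 and 5·y_labor + 2·y_dye = 42.
This yields shadow prices y_labor = 8, y_dye = 1.
denim enters the basis when its profit ≥ yᵀa₃ = 8·2 + 1·2 = 18.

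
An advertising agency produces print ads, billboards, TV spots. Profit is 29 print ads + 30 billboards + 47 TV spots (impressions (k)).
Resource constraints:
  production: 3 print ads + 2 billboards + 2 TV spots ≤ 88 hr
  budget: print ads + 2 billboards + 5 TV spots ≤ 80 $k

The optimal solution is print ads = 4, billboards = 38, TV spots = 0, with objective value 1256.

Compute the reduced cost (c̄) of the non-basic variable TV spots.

At the optimum: production uses 88 of 88 (binding); budget uses 80 of 80 (binding).
Dual feasibility on the basic columns requires 3·y_production + 1·y_budget = 29, 2·y_production + 2·y_budget = 30.
→ y_production = 7 and y_budget = 8.
Reduced cost of TV spots: c₃ − yᵀa₃ = 47 − (7·2 + 8·5) = 47 − 54 = -7.

-7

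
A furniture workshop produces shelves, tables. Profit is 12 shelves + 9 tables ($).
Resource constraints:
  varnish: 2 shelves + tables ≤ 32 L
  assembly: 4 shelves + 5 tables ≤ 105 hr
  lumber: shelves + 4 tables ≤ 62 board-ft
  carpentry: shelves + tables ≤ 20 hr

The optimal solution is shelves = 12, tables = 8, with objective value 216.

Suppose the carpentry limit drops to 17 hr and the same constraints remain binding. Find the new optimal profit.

198

Binding: varnish and carpentry. Non-binding: assembly (17 unused), lumber (18 unused).
Slack constraints have shadow price 0 (complementary slackness).
From A_Bᵀ y = c: 2·y_varnish + 1·y_carpentry = 12; 1·y_varnish + 1·y_carpentry = 9.
Solving: y_varnish = 3, y_carpentry = 6.
Δz = y_carpentry·Δb = 6 × (-3) = -18, so new z* = 216 − 18 = 198.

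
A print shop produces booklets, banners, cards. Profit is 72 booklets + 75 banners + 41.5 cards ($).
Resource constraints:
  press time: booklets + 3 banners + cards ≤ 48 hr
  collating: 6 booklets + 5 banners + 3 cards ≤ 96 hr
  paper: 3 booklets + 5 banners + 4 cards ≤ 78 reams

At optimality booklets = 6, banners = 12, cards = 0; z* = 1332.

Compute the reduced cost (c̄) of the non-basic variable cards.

-9.5

Check each constraint at x*: press time 42/48 (slack 6); collating 96/96 (tight); paper 78/78 (tight).
By complementary slackness, y = 0 for the non-binding constraint.
From A_Bᵀ y = c: 6·y_collating + 3·y_paper = 72; 5·y_collating + 5·y_paper = 75.
→ y_collating = 9 and y_paper = 6.
Reduced cost of cards: c₃ − yᵀa₃ = 41.5 − (9·3 + 6·4) = 41.5 − 51 = -9.5.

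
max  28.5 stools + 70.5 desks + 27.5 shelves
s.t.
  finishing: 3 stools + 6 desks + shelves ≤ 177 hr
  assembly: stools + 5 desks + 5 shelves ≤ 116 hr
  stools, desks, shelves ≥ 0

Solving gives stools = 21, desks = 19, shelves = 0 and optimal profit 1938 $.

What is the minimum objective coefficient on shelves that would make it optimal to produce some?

Both finishing and assembly are binding at x*.
From A_Bᵀ y = c: 3·y_finishing + 1·y_assembly = 28.5; 6·y_finishing + 5·y_assembly = 70.5.
This yields shadow prices y_finishing = 8, y_assembly = 4.5.
shelves enters the basis when its profit ≥ yᵀa₃ = 8·1 + 4.5·5 = 30.5.

30.5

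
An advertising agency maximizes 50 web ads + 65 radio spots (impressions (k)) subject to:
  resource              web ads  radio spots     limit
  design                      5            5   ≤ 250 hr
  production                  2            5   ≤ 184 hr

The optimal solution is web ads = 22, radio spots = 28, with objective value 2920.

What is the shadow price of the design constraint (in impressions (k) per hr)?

8

At the optimum: design uses 250 of 250 (binding); production uses 184 of 184 (binding).
The binding rows give the dual system: 5·y_design + 2·y_production = 50 and 5·y_design + 5·y_production = 65.
→ y_design = 8 and y_production = 5.
Shadow price of design = 8.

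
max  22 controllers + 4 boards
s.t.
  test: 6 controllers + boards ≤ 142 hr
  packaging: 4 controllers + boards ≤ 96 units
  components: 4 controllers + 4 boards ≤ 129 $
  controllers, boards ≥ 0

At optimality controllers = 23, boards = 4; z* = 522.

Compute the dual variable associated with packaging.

1

Check each constraint at x*: test 142/142 (tight); packaging 96/96 (tight); components 108/129 (slack 21).
Slack constraints have shadow price 0 (complementary slackness).
The binding rows give the dual system: 6·y_test + 4·y_packaging = 22 and 1·y_test + 1·y_packaging = 4.
Solving: y_test = 3, y_packaging = 1.
Shadow price of packaging = 1.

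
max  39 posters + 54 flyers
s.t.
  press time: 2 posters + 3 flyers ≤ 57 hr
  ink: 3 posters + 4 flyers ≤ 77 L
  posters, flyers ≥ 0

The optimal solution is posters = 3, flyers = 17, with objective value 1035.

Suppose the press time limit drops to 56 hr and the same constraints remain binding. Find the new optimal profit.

At the optimum: press time uses 57 of 57 (binding); ink uses 77 of 77 (binding).
The binding rows give the dual system: 2·y_press time + 3·y_ink = 39 and 3·y_press time + 4·y_ink = 54.
This yields shadow prices y_press time = 6, y_ink = 9.
Δz = y_press time·Δb = 6 × (-1) = -6, so new z* = 1035 − 6 = 1029.

1029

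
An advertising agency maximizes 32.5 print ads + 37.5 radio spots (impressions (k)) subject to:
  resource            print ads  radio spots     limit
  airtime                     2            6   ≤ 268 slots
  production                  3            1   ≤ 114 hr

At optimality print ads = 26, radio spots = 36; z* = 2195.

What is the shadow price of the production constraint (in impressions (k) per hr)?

7.5

At the optimum: airtime uses 268 of 268 (binding); production uses 114 of 114 (binding).
The binding rows give the dual system: 2·y_airtime + 3·y_production = 32.5 and 6·y_airtime + 1·y_production = 37.5.
This yields shadow prices y_airtime = 5, y_production = 7.5.
Shadow price of production = 7.5.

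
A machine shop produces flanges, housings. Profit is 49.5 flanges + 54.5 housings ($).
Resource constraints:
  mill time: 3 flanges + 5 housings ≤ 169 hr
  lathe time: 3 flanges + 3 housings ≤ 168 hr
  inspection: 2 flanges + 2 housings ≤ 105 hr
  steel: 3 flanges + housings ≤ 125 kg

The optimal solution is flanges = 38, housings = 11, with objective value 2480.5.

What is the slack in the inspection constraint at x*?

inspection used = 2·38 + 2·11 = 98; slack = 105 − 98 = 7.

7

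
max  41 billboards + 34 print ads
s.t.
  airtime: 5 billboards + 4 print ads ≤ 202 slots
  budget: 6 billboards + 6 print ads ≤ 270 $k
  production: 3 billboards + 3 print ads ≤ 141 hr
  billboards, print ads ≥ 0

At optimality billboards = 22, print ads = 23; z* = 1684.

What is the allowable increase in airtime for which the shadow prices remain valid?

23

Binding constraints: airtime, budget. The basis is B = [[5,4],[6,6]] with det 6.
Per unit increase in airtime, x* moves by d = (1, -1).
The basis stays optimal until print ads reaches 0; allowable increase = 23 slots.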